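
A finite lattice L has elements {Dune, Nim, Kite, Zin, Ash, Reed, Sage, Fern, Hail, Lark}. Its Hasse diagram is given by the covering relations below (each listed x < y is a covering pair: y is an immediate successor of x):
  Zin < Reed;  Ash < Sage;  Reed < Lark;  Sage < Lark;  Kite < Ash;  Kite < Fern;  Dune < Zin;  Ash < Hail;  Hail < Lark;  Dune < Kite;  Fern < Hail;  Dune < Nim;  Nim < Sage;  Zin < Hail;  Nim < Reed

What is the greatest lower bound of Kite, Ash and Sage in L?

Common lower bounds of {Kite, Ash, Sage}: Dune, Kite.
The greatest among these is Kite.

Kite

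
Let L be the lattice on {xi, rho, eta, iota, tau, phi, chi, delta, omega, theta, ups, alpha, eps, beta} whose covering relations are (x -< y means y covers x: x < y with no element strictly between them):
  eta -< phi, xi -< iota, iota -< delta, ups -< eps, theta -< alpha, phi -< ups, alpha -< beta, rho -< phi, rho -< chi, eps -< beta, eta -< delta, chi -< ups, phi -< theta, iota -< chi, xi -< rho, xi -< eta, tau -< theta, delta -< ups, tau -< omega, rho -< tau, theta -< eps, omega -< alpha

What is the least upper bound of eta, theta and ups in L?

eps

Common upper bounds of {eta, theta, ups}: beta, eps.
The least among these is eps.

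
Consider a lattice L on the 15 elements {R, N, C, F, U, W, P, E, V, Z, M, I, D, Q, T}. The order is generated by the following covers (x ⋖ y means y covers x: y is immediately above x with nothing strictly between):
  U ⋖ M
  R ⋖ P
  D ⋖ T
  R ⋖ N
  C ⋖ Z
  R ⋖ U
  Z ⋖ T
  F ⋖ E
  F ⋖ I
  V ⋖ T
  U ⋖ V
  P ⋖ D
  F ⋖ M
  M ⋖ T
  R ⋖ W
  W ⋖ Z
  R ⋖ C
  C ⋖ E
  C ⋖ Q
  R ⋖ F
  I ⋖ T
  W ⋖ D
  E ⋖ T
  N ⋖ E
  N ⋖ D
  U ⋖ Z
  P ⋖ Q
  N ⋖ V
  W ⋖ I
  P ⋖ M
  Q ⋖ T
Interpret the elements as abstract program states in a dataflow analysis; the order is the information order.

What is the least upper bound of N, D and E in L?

Common upper bounds of {N, D, E}: T.
The least among these is T.

T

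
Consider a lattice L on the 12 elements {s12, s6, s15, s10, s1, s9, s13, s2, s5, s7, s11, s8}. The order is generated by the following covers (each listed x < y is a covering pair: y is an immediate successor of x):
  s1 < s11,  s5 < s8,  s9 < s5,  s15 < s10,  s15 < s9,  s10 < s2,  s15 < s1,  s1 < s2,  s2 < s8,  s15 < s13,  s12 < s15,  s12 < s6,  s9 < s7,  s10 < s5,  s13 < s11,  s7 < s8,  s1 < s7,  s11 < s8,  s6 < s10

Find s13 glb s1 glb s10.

s15

Common lower bounds of {s13, s1, s10}: s12, s15.
The greatest among these is s15.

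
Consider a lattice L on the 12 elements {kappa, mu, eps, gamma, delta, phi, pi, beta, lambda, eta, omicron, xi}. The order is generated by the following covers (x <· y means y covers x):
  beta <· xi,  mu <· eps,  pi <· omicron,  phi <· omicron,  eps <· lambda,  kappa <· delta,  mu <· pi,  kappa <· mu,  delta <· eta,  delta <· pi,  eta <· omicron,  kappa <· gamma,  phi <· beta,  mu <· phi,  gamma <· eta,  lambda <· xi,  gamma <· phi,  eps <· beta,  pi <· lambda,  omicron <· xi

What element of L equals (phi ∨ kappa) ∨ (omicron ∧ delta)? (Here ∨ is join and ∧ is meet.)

omicron

phi ∨ kappa = phi
omicron ∧ delta = delta
phi ∨ delta = omicron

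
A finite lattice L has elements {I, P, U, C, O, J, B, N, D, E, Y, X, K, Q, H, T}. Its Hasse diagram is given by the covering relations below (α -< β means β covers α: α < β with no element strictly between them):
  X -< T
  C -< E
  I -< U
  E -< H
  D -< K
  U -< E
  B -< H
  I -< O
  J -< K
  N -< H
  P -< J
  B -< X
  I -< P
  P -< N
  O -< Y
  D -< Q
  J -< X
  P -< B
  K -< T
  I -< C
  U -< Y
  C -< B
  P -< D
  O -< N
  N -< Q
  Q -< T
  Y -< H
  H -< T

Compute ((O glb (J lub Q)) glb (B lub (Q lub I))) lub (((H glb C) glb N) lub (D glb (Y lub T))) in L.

J ∨ Q = T
O ∧ T = O
Q ∨ I = Q
B ∨ Q = T
O ∧ T = O
H ∧ C = C
C ∧ N = I
Y ∨ T = T
D ∧ T = D
I ∨ D = D
O ∨ D = Q

Q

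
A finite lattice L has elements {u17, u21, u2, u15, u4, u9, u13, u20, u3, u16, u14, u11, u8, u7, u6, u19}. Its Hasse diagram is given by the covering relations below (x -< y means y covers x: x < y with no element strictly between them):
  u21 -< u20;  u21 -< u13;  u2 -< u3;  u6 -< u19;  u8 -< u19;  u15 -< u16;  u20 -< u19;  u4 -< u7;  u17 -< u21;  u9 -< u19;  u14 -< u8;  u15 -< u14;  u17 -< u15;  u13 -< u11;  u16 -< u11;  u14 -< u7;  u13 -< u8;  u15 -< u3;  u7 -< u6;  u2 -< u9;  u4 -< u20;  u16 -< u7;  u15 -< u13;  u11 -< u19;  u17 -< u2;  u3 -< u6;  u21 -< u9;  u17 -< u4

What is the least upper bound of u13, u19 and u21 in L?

Common upper bounds of {u13, u19, u21}: u19.
The least among these is u19.

u19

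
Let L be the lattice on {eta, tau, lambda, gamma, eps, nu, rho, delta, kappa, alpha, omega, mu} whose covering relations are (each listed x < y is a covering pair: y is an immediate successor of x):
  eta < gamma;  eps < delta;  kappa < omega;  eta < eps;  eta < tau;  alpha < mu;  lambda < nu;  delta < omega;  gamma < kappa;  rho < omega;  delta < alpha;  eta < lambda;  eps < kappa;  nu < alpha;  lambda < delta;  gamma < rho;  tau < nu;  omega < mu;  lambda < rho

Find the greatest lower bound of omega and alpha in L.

Common lower bounds of {omega, alpha}: delta, eps, eta, lambda.
The greatest among these is delta.

delta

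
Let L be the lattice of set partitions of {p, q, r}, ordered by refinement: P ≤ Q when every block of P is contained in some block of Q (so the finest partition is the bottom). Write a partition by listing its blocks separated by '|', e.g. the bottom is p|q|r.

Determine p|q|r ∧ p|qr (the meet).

Common lower bounds of {p|q|r, p|qr}: p|q|r.
The greatest among these is p|q|r.

p|q|r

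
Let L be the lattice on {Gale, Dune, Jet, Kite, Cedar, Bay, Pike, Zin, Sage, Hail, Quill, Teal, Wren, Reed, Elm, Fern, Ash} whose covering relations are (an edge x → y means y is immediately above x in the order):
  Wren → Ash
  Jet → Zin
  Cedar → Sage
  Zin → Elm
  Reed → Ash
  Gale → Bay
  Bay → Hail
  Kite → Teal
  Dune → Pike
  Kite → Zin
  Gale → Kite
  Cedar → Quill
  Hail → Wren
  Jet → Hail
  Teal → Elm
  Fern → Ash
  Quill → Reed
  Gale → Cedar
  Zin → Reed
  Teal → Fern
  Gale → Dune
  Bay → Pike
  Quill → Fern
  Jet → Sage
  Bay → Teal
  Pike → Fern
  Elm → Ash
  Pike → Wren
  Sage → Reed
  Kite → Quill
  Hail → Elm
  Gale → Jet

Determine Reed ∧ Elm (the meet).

Zin

Common lower bounds of {Reed, Elm}: Gale, Jet, Kite, Zin.
The greatest among these is Zin.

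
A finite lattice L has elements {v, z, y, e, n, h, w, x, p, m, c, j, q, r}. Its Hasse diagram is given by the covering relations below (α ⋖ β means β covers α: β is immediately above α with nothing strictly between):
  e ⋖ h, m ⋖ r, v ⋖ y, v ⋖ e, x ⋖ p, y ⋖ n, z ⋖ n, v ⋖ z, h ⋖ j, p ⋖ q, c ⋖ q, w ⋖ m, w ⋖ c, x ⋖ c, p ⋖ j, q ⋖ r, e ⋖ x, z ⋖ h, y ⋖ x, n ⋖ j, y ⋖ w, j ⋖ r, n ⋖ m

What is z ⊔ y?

Common upper bounds of {z, y}: j, m, n, r.
The least among these is n.

n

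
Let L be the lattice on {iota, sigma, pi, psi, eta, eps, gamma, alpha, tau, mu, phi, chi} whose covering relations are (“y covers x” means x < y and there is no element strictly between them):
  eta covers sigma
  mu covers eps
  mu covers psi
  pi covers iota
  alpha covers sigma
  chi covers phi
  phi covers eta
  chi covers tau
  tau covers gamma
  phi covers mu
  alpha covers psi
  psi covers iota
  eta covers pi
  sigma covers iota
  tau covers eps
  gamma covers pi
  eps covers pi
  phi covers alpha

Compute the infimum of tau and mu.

eps

Common lower bounds of {tau, mu}: eps, iota, pi.
The greatest among these is eps.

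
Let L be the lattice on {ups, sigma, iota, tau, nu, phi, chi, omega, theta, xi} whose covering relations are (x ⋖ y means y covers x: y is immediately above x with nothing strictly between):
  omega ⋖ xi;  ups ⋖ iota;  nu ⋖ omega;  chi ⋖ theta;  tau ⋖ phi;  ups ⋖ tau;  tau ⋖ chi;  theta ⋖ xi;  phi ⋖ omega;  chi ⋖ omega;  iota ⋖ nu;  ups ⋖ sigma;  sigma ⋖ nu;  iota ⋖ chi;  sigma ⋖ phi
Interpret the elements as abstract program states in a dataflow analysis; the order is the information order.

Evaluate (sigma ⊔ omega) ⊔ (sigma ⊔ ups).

omega

sigma ∨ omega = omega
sigma ∨ ups = sigma
omega ∨ sigma = omega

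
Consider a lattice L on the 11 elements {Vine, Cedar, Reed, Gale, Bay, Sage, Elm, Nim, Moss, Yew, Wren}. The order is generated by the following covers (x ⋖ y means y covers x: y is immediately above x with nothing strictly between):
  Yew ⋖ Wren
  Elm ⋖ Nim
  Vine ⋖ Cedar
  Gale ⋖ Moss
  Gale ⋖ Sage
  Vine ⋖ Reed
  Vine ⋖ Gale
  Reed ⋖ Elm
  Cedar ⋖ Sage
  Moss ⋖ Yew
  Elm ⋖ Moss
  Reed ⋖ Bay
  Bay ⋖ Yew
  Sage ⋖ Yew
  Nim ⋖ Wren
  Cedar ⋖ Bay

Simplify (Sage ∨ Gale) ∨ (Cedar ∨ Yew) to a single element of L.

Yew

Sage ∨ Gale = Sage
Cedar ∨ Yew = Yew
Sage ∨ Yew = Yew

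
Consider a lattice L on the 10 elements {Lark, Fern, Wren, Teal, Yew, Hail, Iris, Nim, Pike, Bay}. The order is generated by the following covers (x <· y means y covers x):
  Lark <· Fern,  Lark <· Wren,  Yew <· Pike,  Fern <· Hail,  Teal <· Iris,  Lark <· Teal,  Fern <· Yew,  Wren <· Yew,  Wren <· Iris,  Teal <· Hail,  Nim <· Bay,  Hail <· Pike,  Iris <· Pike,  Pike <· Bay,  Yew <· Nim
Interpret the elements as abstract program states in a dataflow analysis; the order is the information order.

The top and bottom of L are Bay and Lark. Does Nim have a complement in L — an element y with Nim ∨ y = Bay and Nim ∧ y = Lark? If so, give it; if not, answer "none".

Need y with Nim ∨ y = Bay and Nim ∧ y = Lark.
Checking each element gives: Teal.

Teal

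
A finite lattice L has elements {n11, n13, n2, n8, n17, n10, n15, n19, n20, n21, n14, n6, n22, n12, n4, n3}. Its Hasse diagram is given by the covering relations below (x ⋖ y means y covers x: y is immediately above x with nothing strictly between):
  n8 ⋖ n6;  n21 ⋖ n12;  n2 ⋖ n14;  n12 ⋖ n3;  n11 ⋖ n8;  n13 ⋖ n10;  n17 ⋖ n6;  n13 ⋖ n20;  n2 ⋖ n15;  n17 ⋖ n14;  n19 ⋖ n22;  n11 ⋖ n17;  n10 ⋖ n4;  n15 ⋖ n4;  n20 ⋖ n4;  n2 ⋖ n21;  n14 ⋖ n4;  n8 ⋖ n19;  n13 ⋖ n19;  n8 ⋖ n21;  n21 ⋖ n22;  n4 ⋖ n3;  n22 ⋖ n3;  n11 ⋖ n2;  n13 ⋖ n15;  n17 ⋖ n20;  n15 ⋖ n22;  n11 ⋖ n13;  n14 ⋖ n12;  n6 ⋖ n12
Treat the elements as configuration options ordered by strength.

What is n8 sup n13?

Common upper bounds of {n8, n13}: n19, n22, n3.
The least among these is n19.

n19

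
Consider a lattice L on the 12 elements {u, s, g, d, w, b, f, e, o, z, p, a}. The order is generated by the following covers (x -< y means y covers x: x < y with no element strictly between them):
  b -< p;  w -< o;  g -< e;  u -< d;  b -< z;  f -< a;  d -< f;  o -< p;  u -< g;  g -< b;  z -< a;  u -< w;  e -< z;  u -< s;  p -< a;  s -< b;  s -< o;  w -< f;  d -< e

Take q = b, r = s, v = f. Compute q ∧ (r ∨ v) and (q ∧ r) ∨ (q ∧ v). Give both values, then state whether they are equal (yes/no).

r ∨ v = a, so q ∧ (r ∨ v) = b ∧ a = b.
q ∧ r = s and q ∧ v = u, so (q ∧ r) ∨ (q ∧ v) = s ∨ u = s.
Equal: no.

b; s; no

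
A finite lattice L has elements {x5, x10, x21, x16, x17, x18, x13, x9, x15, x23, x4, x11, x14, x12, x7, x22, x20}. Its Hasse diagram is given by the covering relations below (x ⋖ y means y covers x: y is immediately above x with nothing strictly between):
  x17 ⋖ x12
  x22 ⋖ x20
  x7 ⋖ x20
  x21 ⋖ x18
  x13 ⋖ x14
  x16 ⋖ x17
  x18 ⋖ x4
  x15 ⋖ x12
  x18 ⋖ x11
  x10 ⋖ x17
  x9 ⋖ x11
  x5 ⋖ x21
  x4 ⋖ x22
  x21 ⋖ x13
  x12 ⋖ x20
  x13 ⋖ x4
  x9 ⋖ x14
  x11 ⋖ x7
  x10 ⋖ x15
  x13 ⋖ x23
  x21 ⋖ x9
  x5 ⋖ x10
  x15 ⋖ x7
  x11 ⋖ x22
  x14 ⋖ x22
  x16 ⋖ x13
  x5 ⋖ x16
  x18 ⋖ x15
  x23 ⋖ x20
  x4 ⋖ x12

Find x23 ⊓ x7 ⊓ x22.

Common lower bounds of {x23, x7, x22}: x21, x5.
The greatest among these is x21.

x21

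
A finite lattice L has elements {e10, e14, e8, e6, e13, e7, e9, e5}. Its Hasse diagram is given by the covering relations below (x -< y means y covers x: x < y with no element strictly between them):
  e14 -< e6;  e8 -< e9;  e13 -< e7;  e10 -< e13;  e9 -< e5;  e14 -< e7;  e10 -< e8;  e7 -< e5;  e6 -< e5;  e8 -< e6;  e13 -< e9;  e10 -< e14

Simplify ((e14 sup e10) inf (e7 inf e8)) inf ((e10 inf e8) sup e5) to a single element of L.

e14 ∨ e10 = e14
e7 ∧ e8 = e10
e14 ∧ e10 = e10
e10 ∧ e8 = e10
e10 ∨ e5 = e5
e10 ∧ e5 = e10

e10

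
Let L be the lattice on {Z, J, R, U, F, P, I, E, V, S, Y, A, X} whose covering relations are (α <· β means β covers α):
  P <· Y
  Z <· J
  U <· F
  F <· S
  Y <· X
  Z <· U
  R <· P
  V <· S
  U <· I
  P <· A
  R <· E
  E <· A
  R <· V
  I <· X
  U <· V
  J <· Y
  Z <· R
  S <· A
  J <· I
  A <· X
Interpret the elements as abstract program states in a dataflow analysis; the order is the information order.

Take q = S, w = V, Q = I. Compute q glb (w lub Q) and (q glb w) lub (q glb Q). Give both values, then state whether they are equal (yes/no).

S; V; no

w lub Q = X, so q glb (w lub Q) = S glb X = S.
q glb w = V and q glb Q = U, so (q glb w) lub (q glb Q) = V lub U = V.
Equal: no.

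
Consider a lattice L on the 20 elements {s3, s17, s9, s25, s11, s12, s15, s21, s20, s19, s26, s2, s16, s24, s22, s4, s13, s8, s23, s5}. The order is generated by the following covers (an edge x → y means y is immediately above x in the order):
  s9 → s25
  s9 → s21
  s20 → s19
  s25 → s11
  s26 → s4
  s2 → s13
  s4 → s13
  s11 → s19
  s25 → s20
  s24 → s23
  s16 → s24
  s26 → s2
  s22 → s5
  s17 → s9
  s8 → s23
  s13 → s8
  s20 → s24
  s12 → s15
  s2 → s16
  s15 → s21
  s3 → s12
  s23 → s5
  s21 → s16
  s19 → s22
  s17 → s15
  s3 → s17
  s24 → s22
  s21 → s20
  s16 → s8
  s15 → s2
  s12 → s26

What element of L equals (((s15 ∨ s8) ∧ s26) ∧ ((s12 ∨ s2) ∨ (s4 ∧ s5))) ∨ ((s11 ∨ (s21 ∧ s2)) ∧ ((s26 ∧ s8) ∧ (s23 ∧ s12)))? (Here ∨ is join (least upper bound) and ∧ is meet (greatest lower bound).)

s26

s15 ∨ s8 = s8
s8 ∧ s26 = s26
s12 ∨ s2 = s2
s4 ∧ s5 = s4
s2 ∨ s4 = s13
s26 ∧ s13 = s26
s21 ∧ s2 = s15
s11 ∨ s15 = s19
s26 ∧ s8 = s26
s23 ∧ s12 = s12
s26 ∧ s12 = s12
s19 ∧ s12 = s12
s26 ∨ s12 = s26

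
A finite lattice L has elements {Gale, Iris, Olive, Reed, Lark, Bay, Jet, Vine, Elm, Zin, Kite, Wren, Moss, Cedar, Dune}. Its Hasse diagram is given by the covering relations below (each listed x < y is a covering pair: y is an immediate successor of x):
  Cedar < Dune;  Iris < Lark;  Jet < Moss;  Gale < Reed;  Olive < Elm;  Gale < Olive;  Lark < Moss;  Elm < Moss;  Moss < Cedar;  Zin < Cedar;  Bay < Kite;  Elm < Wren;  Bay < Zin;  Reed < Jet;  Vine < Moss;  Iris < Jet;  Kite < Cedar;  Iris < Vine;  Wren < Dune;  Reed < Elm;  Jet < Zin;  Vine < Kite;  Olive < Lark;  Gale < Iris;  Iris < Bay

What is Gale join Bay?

Bay

Common upper bounds of {Gale, Bay}: Bay, Cedar, Dune, Kite, Zin.
The least among these is Bay.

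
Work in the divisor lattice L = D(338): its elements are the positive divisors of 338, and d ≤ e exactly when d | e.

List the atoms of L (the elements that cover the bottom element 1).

The atoms are exactly the elements that cover 1: 13, 2.

13, 2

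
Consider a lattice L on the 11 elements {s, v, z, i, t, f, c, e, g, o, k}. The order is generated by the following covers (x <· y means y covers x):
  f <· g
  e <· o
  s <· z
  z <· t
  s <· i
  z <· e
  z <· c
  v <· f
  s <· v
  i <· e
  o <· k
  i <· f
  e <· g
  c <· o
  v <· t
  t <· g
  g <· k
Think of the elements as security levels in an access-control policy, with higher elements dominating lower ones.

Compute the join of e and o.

o

Common upper bounds of {e, o}: k, o.
The least among these is o.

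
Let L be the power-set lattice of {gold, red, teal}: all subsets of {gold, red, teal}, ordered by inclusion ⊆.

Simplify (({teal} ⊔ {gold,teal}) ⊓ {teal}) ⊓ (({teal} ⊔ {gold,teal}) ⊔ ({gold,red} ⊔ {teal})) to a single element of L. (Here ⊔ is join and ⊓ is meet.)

{teal} ∨ {gold,teal} = {gold,teal}
{gold,teal} ∧ {teal} = {teal}
{teal} ∨ {gold,teal} = {gold,teal}
{gold,red} ∨ {teal} = {gold,red,teal}
{gold,teal} ∨ {gold,red,teal} = {gold,red,teal}
{teal} ∧ {gold,red,teal} = {teal}

{teal}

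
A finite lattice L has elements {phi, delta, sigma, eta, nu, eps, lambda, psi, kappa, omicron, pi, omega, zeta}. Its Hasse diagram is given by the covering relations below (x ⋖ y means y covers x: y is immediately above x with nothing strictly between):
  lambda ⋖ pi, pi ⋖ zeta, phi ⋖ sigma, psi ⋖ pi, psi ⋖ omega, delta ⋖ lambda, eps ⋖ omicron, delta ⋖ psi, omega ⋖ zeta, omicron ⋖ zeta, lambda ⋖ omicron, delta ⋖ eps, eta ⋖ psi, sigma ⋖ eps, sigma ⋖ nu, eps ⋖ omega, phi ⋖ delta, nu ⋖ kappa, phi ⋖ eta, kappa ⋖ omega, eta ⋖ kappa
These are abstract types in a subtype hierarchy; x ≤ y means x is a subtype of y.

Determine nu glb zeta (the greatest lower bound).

nu

Common lower bounds of {nu, zeta}: nu, phi, sigma.
The greatest among these is nu.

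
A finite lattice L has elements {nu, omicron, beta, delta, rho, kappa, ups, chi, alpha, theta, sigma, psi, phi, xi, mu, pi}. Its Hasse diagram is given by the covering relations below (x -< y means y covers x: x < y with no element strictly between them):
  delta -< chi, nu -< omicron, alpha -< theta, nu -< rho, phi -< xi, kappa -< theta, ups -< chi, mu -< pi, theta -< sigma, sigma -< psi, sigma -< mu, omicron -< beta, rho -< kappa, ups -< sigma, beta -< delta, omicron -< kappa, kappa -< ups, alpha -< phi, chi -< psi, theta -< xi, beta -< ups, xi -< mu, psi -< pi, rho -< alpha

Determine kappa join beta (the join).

Common upper bounds of {kappa, beta}: chi, mu, pi, psi, sigma, ups.
The least among these is ups.

ups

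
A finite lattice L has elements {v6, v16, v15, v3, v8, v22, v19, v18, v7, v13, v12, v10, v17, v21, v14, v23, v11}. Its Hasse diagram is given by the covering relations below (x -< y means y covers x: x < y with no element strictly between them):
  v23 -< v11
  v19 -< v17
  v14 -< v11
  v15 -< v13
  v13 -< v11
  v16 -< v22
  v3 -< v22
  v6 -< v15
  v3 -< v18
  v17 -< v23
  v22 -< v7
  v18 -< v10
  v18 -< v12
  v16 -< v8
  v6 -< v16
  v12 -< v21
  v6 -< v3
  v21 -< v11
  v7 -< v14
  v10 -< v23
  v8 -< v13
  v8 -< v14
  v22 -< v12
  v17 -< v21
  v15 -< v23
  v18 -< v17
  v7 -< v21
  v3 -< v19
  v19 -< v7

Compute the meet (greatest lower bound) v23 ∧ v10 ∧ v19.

v3

Common lower bounds of {v23, v10, v19}: v3, v6.
The greatest among these is v3.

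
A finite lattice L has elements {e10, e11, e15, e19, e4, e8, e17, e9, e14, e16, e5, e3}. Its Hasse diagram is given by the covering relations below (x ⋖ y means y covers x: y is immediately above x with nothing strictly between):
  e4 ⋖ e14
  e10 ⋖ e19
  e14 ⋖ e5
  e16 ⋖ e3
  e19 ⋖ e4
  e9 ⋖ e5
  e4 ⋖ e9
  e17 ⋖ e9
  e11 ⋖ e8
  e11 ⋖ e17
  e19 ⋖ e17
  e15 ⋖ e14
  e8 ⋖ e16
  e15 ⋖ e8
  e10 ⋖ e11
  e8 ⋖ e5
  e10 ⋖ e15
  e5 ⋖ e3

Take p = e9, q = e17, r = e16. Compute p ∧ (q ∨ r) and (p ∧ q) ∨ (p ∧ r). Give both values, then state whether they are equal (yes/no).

e9; e17; no

q ∨ r = e3, so p ∧ (q ∨ r) = e9 ∧ e3 = e9.
p ∧ q = e17 and p ∧ r = e11, so (p ∧ q) ∨ (p ∧ r) = e17 ∨ e11 = e17.
Equal: no.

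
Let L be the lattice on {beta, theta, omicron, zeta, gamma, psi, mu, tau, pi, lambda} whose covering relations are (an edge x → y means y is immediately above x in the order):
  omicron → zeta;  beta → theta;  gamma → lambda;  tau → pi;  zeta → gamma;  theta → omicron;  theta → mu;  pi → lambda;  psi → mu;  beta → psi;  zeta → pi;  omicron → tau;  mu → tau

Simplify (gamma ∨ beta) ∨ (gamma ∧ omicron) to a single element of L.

gamma

gamma ∨ beta = gamma
gamma ∧ omicron = omicron
gamma ∨ omicron = gamma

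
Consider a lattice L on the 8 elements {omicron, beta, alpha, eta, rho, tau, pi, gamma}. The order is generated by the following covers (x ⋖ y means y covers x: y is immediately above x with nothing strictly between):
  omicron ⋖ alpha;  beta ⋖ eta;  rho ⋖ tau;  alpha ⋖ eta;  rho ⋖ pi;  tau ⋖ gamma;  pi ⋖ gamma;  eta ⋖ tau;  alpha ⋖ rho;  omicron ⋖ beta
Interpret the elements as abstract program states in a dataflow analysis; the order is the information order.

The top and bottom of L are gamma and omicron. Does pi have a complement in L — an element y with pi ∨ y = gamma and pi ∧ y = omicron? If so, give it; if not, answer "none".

Need y with pi ∨ y = gamma and pi ∧ y = omicron.
Checking each element gives: beta.

beta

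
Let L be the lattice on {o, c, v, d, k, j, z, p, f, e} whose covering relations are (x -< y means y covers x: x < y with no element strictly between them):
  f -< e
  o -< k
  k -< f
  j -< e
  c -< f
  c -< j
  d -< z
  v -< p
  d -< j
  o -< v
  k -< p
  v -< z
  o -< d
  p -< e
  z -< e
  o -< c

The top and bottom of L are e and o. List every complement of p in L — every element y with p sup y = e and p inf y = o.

c, d, j

Need y with p ∨ y = e and p ∧ y = o.
Checking each element gives: c, d, j.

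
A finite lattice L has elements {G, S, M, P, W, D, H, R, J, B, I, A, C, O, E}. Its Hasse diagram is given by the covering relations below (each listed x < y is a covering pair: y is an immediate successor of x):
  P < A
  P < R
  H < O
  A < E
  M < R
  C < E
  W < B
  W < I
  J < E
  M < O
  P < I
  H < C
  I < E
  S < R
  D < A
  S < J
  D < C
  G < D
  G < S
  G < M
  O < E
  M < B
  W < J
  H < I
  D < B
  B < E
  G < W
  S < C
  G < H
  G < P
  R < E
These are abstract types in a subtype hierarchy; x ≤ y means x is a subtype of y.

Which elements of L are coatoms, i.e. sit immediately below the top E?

A, B, C, I, J, O, R

The coatoms are exactly the elements covered by E: A, B, C, I, J, O, R.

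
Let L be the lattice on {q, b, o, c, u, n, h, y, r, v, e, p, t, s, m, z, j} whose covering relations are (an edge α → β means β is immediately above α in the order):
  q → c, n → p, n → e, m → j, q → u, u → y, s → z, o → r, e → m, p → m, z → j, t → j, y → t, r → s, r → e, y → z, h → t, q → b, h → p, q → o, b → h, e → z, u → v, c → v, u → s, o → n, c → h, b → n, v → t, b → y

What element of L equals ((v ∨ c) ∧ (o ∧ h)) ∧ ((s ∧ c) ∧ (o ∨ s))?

v ∨ c = v
o ∧ h = q
v ∧ q = q
s ∧ c = q
o ∨ s = s
q ∧ s = q
q ∧ q = q

q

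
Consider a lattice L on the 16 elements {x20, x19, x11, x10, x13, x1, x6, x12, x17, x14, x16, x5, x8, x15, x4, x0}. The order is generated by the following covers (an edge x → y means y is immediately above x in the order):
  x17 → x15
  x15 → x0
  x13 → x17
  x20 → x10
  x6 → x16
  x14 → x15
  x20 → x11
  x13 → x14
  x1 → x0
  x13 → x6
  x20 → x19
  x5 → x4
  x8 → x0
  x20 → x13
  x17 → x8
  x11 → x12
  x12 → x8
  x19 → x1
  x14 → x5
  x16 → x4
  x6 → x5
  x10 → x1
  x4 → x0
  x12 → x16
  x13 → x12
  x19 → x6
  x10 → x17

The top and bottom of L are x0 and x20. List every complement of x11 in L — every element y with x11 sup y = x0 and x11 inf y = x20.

x1, x15

Need y with x11 ∨ y = x0 and x11 ∧ y = x20.
Checking each element gives: x1, x15.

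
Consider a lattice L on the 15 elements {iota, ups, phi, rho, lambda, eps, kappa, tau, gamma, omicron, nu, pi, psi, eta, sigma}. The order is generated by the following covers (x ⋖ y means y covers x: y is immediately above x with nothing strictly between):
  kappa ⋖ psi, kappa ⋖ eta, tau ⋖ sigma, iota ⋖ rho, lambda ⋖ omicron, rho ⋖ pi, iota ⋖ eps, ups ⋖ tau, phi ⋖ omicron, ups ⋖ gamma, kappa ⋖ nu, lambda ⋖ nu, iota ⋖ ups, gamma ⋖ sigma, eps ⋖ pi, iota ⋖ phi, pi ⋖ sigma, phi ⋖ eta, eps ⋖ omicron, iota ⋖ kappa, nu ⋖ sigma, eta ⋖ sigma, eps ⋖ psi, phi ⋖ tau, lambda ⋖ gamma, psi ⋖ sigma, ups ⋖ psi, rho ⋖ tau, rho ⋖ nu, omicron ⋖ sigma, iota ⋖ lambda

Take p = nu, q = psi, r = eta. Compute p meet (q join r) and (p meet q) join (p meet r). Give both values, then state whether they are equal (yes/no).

q join r = sigma, so p meet (q join r) = nu meet sigma = nu.
p meet q = kappa and p meet r = kappa, so (p meet q) join (p meet r) = kappa join kappa = kappa.
Equal: no.

nu; kappa; no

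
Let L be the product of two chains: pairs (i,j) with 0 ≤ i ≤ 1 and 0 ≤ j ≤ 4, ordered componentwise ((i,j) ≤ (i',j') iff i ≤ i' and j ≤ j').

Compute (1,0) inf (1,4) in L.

(1,0) ∧ (1,4) = (1,0)

(1,0)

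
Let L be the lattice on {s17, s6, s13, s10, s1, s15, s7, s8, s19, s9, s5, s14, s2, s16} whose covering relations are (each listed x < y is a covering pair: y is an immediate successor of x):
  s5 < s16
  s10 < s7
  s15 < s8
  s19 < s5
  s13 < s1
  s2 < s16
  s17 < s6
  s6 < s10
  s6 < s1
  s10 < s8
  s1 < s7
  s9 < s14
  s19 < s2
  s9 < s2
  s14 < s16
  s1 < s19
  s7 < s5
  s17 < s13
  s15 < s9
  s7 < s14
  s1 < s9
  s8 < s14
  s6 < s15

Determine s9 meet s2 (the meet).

Common lower bounds of {s9, s2}: s1, s13, s15, s17, s6, s9.
The greatest among these is s9.

s9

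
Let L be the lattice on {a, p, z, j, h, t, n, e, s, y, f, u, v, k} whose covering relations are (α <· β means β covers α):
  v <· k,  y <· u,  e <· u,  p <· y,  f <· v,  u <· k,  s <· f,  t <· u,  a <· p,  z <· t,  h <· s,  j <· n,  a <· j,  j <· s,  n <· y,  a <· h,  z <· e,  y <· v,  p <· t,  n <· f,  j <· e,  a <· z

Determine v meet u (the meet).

Common lower bounds of {v, u}: a, j, n, p, y.
The greatest among these is y.

y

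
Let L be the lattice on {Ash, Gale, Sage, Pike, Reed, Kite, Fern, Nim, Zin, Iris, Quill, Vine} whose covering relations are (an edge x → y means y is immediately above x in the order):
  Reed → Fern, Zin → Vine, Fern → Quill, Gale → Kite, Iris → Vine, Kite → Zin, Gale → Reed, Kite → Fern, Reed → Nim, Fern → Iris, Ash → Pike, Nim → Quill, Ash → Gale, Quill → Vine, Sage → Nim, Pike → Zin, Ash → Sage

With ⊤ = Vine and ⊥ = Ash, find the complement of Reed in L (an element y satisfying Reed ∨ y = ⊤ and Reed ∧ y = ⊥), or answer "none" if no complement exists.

Need y with Reed ∨ y = Vine and Reed ∧ y = Ash.
Checking each element gives: Pike.

Pike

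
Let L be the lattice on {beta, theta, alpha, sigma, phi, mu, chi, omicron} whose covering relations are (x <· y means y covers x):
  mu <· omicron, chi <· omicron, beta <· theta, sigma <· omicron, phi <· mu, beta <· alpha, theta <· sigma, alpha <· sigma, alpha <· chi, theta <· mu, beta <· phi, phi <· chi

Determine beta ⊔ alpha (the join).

Common upper bounds of {beta, alpha}: alpha, chi, omicron, sigma.
The least among these is alpha.

alpha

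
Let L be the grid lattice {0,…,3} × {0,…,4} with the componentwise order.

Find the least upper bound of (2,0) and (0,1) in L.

(2,1)

Common upper bounds of {(2,0), (0,1)}: (2,1), (2,2), (2,3), (2,4), (3,1), (3,2), (3,3), (3,4).
The least among these is (2,1).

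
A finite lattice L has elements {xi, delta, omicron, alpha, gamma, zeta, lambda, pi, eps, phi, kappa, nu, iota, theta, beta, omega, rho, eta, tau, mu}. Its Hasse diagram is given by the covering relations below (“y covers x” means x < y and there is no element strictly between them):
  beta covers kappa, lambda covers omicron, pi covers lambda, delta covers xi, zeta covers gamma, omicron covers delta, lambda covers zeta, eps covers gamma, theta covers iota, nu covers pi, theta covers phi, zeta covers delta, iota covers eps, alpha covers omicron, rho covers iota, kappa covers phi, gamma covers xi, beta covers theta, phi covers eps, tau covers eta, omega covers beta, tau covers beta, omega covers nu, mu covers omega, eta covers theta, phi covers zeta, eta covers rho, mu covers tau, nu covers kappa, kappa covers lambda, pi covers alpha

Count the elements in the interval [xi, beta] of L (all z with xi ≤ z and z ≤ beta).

12

The interval [xi, beta] = {beta, delta, eps, gamma, iota, kappa, lambda, omicron, phi, theta, xi, zeta}, which has 12 elements.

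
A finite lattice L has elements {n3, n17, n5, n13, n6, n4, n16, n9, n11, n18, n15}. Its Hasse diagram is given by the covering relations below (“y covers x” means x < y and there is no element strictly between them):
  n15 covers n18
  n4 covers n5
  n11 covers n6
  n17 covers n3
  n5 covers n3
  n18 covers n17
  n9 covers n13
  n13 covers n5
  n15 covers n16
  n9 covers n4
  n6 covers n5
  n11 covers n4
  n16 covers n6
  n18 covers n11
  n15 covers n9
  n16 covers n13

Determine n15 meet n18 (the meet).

n18

Common lower bounds of {n15, n18}: n11, n17, n18, n3, n4, n5, n6.
The greatest among these is n18.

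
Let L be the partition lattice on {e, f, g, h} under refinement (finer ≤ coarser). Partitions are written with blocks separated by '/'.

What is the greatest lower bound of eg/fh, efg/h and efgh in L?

eg/f/h

The meet (common refinement) of eg/fh, efg/h, efgh intersects blocks pairwise, giving eg/f/h.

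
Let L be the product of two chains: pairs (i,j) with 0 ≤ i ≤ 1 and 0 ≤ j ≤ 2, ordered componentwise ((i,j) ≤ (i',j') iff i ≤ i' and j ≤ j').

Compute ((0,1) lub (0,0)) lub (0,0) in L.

(0,1)

(0,1) ∨ (0,0) = (0,1)
(0,1) ∨ (0,0) = (0,1)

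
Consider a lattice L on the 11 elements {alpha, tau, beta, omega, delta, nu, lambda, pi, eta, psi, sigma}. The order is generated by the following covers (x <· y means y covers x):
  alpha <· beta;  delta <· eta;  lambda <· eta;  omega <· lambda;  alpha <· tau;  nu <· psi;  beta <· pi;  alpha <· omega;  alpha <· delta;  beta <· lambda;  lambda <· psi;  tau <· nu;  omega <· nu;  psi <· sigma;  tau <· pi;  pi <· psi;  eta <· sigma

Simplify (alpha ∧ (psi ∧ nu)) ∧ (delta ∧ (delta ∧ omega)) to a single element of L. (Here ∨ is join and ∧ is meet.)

psi ∧ nu = nu
alpha ∧ nu = alpha
delta ∧ omega = alpha
delta ∧ alpha = alpha
alpha ∧ alpha = alpha

alpha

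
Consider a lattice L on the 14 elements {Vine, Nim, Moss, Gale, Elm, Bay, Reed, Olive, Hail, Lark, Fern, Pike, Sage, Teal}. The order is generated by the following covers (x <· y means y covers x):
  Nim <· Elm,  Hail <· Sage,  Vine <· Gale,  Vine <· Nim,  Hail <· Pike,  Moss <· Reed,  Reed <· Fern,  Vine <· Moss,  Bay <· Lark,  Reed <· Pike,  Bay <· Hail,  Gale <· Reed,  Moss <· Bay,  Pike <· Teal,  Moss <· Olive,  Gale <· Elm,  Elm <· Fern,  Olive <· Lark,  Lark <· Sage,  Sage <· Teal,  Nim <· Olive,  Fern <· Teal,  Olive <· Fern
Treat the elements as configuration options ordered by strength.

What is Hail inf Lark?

Common lower bounds of {Hail, Lark}: Bay, Moss, Vine.
The greatest among these is Bay.

Bay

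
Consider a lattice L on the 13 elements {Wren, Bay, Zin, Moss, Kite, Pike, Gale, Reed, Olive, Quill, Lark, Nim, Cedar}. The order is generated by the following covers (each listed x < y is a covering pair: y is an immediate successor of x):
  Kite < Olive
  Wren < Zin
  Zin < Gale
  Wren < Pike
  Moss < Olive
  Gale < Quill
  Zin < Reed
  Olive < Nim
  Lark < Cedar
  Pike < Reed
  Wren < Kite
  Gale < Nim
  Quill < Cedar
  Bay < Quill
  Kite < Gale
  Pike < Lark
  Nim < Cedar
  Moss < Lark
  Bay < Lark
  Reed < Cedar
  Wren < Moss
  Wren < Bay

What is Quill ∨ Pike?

Common upper bounds of {Quill, Pike}: Cedar.
The least among these is Cedar.

Cedar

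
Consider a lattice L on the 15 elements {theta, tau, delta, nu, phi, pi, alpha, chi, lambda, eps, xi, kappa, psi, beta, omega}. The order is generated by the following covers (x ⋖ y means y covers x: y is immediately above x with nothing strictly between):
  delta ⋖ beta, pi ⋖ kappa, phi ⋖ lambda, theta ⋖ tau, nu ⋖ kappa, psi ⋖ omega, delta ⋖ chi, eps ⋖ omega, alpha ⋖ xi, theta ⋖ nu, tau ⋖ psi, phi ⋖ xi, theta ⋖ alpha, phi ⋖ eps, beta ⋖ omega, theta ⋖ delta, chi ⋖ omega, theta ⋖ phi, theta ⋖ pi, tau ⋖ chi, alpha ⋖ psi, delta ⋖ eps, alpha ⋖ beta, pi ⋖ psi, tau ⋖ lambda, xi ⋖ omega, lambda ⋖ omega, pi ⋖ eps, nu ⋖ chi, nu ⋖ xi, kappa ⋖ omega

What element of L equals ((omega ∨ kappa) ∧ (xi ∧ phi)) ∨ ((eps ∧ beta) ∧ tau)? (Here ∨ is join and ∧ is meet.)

omega ∨ kappa = omega
xi ∧ phi = phi
omega ∧ phi = phi
eps ∧ beta = delta
delta ∧ tau = theta
phi ∨ theta = phi

phi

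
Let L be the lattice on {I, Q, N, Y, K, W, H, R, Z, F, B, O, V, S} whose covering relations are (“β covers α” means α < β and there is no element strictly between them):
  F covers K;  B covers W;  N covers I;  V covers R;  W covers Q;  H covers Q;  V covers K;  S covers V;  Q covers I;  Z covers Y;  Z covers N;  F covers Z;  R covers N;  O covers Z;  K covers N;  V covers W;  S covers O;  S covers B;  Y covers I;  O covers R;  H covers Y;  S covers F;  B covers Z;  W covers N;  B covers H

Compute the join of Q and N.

Common upper bounds of {Q, N}: B, S, V, W.
The least among these is W.

W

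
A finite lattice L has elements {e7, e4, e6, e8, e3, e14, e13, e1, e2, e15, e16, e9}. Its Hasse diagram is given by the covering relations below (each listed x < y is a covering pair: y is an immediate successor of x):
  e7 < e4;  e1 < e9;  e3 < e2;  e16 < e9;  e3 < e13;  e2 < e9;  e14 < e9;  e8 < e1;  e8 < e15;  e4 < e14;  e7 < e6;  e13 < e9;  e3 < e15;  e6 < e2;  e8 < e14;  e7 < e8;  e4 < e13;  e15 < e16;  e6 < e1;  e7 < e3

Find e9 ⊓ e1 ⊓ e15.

Common lower bounds of {e9, e1, e15}: e7, e8.
The greatest among these is e8.

e8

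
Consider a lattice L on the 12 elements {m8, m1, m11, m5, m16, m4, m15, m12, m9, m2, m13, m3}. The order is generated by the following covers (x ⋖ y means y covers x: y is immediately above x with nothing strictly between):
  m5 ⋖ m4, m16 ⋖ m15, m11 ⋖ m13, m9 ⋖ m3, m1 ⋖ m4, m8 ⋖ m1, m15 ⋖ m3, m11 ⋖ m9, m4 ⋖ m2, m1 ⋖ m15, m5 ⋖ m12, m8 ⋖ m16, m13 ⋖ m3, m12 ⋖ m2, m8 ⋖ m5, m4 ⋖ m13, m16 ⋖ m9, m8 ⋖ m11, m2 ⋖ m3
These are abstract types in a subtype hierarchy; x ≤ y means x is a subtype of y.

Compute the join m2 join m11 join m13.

Common upper bounds of {m2, m11, m13}: m3.
The least among these is m3.

m3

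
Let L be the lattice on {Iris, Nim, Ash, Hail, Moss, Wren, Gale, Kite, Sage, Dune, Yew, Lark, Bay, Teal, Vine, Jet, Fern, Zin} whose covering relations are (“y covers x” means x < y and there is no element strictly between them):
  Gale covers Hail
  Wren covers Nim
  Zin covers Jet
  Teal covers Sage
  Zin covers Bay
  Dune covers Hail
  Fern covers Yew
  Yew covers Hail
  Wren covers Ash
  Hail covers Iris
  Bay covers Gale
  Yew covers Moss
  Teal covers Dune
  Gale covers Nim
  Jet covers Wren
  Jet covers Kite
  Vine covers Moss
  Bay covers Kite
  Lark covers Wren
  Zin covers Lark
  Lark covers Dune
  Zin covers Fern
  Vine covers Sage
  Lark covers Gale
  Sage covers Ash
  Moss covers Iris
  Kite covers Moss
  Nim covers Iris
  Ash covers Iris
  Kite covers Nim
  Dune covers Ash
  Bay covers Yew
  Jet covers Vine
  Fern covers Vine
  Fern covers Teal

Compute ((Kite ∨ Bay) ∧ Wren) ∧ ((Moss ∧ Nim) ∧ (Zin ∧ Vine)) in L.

Iris

Kite ∨ Bay = Bay
Bay ∧ Wren = Nim
Moss ∧ Nim = Iris
Zin ∧ Vine = Vine
Iris ∧ Vine = Iris
Nim ∧ Iris = Iris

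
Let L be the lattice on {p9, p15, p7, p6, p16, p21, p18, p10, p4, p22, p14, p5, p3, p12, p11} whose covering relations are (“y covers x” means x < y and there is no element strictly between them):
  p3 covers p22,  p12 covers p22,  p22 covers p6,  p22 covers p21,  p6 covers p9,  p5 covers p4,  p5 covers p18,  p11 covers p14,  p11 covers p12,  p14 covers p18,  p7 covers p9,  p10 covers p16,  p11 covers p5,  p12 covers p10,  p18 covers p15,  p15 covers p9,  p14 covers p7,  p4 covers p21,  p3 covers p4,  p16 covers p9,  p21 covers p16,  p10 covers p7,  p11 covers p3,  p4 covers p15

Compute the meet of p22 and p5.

Common lower bounds of {p22, p5}: p16, p21, p9.
The greatest among these is p21.

p21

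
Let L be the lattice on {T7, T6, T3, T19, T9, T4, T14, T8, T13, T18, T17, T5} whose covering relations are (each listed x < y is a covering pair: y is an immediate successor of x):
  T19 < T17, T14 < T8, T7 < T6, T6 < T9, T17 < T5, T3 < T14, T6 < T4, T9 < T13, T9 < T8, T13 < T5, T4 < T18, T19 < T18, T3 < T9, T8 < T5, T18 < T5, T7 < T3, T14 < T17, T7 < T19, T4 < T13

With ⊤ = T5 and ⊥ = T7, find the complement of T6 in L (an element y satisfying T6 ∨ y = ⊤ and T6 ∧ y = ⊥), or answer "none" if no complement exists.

T17

Need y with T6 ∨ y = T5 and T6 ∧ y = T7.
Checking each element gives: T17.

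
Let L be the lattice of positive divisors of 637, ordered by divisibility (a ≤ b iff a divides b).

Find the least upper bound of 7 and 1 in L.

7

Common upper bounds of {7, 1}: 49, 637, 7, 91.
The least among these is 7.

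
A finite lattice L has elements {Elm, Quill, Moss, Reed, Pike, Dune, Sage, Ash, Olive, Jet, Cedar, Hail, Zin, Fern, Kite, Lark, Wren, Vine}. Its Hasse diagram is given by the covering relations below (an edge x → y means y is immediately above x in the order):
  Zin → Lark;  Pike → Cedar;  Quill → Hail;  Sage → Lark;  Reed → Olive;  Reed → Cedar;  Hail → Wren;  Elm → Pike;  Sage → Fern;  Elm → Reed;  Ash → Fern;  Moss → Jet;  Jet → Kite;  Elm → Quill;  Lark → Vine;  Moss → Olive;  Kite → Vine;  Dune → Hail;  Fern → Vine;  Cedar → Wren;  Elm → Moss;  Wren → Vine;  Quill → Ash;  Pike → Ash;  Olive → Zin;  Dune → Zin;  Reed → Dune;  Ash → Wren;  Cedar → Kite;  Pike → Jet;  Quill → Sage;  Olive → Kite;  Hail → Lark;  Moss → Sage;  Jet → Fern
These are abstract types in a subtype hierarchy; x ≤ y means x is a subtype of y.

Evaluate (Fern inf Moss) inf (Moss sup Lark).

Fern ∧ Moss = Moss
Moss ∨ Lark = Lark
Moss ∧ Lark = Moss

Moss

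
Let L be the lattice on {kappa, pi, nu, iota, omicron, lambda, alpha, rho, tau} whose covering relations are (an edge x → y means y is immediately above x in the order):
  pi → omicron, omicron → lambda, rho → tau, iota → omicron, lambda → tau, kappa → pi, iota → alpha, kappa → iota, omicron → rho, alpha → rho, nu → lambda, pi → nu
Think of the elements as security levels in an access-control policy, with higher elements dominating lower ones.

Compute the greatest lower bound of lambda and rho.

omicron

Common lower bounds of {lambda, rho}: iota, kappa, omicron, pi.
The greatest among these is omicron.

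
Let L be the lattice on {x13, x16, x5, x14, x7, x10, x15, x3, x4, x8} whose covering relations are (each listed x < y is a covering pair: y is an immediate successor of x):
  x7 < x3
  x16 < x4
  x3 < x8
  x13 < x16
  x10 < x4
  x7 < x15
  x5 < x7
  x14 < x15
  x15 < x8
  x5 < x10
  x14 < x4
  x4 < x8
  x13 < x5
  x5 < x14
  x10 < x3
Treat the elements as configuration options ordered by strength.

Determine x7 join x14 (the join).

Common upper bounds of {x7, x14}: x15, x8.
The least among these is x15.

x15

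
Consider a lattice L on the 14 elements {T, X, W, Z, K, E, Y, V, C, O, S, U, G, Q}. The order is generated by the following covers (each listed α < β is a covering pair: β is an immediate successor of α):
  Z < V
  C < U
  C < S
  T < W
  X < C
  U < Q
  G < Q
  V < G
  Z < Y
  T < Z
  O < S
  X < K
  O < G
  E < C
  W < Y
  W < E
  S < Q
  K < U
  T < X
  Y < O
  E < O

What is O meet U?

E

Common lower bounds of {O, U}: E, T, W.
The greatest among these is E.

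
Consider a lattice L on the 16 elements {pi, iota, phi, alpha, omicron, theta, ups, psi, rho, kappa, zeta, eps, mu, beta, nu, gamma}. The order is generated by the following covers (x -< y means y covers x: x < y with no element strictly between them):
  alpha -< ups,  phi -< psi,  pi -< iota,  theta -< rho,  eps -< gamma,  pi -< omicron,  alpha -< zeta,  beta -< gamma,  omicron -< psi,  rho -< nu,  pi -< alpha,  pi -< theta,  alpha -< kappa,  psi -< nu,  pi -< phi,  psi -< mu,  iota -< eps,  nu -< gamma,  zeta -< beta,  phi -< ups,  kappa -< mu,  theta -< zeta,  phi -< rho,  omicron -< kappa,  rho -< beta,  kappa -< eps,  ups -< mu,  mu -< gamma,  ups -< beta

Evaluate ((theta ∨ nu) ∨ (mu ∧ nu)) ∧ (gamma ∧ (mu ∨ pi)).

psi

theta ∨ nu = nu
mu ∧ nu = psi
nu ∨ psi = nu
mu ∨ pi = mu
gamma ∧ mu = mu
nu ∧ mu = psi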